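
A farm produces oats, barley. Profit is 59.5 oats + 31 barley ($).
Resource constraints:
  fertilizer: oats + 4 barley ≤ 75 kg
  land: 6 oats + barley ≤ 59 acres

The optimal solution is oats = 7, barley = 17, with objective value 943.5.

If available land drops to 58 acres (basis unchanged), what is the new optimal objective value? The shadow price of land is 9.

934.5

Δb = -1, so new z* = 943.5 + (9)·(-1) = 943.5 − 9 = 934.5.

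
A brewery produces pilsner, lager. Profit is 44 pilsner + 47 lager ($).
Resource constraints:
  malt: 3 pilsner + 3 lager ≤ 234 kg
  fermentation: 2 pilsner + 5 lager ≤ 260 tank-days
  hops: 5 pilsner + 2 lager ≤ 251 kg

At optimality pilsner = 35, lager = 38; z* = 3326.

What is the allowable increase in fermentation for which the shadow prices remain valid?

35

Binding constraints: fermentation, hops. The basis is B = [[2,5],[5,2]] with det -21.
Per unit increase in fermentation, x* moves by d = (-0.0952, 0.2381).
The basis stays optimal until malt becomes binding; allowable increase = 35 tank-days.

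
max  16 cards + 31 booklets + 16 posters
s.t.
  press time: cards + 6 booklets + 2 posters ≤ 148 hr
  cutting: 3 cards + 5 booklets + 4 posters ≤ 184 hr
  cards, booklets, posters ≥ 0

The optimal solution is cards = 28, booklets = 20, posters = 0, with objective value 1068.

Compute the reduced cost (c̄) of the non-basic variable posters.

-6

At the optimum: press time uses 148 of 148 (binding); cutting uses 184 of 184 (binding).
From A_Bᵀ y = c: 1·y_press time + 3·y_cutting = 16; 6·y_press time + 5·y_cutting = 31.
This yields shadow prices y_press time = 1, y_cutting = 5.
Reduced cost of posters: c₃ − yᵀa₃ = 16 − (1·2 + 5·4) = 16 − 22 = -6.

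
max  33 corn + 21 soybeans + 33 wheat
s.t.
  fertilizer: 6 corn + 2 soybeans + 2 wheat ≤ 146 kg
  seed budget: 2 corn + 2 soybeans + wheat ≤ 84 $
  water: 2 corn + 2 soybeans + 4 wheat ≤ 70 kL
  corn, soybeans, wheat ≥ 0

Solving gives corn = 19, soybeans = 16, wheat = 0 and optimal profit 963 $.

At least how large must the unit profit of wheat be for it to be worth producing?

36

Check each constraint at x*: fertilizer 146/146 (tight); seed budget 70/84 (slack 14); water 70/70 (tight).
By complementary slackness, y = 0 for the non-binding constraint.
From A_Bᵀ y = c: 6·y_fertilizer + 2·y_water = 33; 2·y_fertilizer + 2·y_water = 21.
→ y_fertilizer = 3 and y_water = 7.5.
wheat enters the basis when its profit ≥ yᵀa₃ = 3·2 + 7.5·4 = 36.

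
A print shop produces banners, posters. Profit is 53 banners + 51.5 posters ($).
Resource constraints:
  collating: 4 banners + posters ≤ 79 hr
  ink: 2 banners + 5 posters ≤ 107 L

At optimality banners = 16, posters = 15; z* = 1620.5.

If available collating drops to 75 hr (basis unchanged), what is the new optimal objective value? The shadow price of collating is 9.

1584.5

Δb = -4, so new z* = 1620.5 + (9)·(-4) = 1620.5 − 36 = 1584.5.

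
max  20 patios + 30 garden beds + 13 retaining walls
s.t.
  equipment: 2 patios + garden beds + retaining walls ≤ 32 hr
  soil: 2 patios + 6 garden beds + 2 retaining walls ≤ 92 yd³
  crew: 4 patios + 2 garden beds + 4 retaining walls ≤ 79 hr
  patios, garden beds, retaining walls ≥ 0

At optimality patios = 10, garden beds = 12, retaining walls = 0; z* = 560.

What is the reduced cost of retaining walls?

Check each constraint at x*: equipment 32/32 (tight); soil 92/92 (tight); crew 64/79 (slack 15).
Slack constraints have shadow price 0 (complementary slackness).
The binding rows give the dual system: 2·y_equipment + 2·y_soil = 20 and 1·y_equipment + 6·y_soil = 30.
→ y_equipment = 6 and y_soil = 4.
Reduced cost of retaining walls: c₃ − yᵀa₃ = 13 − (6·1 + 4·2) = 13 − 14 = -1.

-1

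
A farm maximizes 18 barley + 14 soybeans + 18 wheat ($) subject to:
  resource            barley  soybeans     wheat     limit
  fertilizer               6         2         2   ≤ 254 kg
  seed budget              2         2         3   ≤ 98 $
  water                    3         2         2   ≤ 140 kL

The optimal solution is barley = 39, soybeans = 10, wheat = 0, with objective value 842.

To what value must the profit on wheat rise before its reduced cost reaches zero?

20

At the optimum: fertilizer uses 254 of 254 (binding); seed budget uses 98 of 98 (binding); water uses 137 of 140 (slack = 3).
By complementary slackness, y = 0 for the non-binding constraint.
The binding rows give the dual system: 6·y_fertilizer + 2·y_seed budget = 18 and 2·y_fertilizer + 2·y_seed budget = 14.
This yields shadow prices y_fertilizer = 1, y_seed budget = 6.
wheat enters the basis when its profit ≥ yᵀa₃ = 1·2 + 6·3 = 20.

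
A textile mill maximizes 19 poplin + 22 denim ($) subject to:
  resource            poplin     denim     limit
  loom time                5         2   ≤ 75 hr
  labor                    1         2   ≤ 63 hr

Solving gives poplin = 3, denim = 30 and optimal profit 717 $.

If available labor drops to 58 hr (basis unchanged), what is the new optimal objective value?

672

At the optimum: loom time uses 75 of 75 (binding); labor uses 63 of 63 (binding).
From A_Bᵀ y = c: 5·y_loom time + 1·y_labor = 19; 2·y_loom time + 2·y_labor = 22.
This yields shadow prices y_loom time = 2, y_labor = 9.
Δz = y_labor·Δb = 9 × (-5) = -45, so new z* = 717 − 45 = 672.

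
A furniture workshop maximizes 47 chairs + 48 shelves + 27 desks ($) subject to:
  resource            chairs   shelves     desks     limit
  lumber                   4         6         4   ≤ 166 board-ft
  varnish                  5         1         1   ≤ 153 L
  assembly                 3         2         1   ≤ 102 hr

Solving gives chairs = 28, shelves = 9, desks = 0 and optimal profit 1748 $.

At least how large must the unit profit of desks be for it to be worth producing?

29

At the optimum: lumber uses 166 of 166 (binding); varnish uses 149 of 153 (slack = 4); assembly uses 102 of 102 (binding).
Slack constraints have shadow price 0 (complementary slackness).
Dual feasibility on the basic columns requires 4·y_lumber + 3·y_assembly = 47, 6·y_lumber + 2·y_assembly = 48.
This yields shadow prices y_lumber = 5, y_assembly = 9.
desks enters the basis when its profit ≥ yᵀa₃ = 5·4 + 9·1 = 29.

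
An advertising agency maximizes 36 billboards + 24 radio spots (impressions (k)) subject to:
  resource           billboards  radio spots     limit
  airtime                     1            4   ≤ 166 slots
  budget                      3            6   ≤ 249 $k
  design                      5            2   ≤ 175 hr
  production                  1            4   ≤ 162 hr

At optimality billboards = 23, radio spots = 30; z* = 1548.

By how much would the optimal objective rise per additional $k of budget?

Check each constraint at x*: airtime 143/166 (slack 23); budget 249/249 (tight); design 175/175 (tight); production 143/162 (slack 19).
By complementary slackness, y = 0 for the non-binding constraints.
From A_Bᵀ y = c: 3·y_budget + 5·y_design = 36; 6·y_budget + 2·y_design = 24.
This yields shadow prices y_budget = 2, y_design = 6.
Shadow price of budget = 2.

2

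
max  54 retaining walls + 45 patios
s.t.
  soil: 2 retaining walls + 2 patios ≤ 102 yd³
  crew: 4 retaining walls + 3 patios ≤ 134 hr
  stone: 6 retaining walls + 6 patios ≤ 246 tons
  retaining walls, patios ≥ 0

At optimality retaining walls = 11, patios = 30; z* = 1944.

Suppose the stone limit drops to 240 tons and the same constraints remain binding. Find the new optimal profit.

1926

Binding: crew and stone. Non-binding: soil (20 unused).
Since soil is not tight, its dual is 0.
The binding rows give the dual system: 4·y_crew + 6·y_stone = 54 and 3·y_crew + 6·y_stone = 45.
Solving: y_crew = 9, y_stone = 3.
Δz = y_stone·Δb = 3 × (-6) = -18, so new z* = 1944 − 18 = 1926.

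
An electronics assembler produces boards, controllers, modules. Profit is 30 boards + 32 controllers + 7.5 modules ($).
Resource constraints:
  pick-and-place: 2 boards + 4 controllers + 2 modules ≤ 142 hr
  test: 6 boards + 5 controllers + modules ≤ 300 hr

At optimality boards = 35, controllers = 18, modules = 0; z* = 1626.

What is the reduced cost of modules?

At the optimum: pick-and-place uses 142 of 142 (binding); test uses 300 of 300 (binding).
Dual feasibility on the basic columns requires 2·y_pick-and-place + 6·y_test = 30, 4·y_pick-and-place + 5·y_test = 32.
This yields shadow prices y_pick-and-place = 3, y_test = 4.
Reduced cost of modules: c₃ − yᵀa₃ = 7.5 − (3·2 + 4·1) = 7.5 − 10 = -2.5.

-2.5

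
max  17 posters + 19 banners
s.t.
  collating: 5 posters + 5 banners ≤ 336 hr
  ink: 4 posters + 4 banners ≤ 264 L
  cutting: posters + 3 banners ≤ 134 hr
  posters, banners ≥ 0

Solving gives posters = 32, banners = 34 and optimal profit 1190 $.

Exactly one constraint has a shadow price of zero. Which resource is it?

collating

collating: 330/336 (slack 6)
ink: 264/264 (binding)
cutting: 134/134 (binding)
By complementary slackness, a constraint with positive slack has shadow price 0 → collating.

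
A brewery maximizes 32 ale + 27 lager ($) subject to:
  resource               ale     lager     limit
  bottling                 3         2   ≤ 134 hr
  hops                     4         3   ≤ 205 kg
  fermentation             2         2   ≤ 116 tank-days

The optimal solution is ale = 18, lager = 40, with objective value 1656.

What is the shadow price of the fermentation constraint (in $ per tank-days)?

Check each constraint at x*: bottling 134/134 (tight); hops 192/205 (slack 13); fermentation 116/116 (tight).
Since hops is not tight, its dual is 0.
Dual feasibility on the basic columns requires 3·y_bottling + 2·y_fermentation = 32, 2·y_bottling + 2·y_fermentation = 27.
This yields shadow prices y_bottling = 5, y_fermentation = 8.5.
Shadow price of fermentation = 8.5.

8.5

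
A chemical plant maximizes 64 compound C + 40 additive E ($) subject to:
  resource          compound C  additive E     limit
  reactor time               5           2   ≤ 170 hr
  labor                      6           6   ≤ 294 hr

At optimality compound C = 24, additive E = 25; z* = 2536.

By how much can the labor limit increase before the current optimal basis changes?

Binding constraints: reactor time, labor. The basis is B = [[5,2],[6,6]] with det 18.
Per unit increase in labor, x* moves by d = (-0.1111, 0.2778).
The basis stays optimal until compound C reaches 0; allowable increase = 216 hr.

216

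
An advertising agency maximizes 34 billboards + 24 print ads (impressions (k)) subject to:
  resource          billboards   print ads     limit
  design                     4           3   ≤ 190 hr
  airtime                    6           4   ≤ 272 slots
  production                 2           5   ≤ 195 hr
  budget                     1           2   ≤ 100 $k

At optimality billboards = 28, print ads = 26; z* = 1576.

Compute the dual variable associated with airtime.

At the optimum: design uses 190 of 190 (binding); airtime uses 272 of 272 (binding); production uses 186 of 195 (slack = 9); budget uses 80 of 100 (slack = 20).
Slack constraints have shadow price 0 (complementary slackness).
From A_Bᵀ y = c: 4·y_design + 6·y_airtime = 34; 3·y_design + 4·y_airtime = 24.
Solving: y_design = 4, y_airtime = 3.
Shadow price of airtime = 3.

3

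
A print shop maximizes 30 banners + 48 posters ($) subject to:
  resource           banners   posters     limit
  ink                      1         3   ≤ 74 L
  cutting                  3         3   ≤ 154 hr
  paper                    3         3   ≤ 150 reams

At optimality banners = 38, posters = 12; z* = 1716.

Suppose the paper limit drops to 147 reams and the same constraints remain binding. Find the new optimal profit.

1695

Binding: ink and paper. Non-binding: cutting (4 unused).
Slack constraints have shadow price 0 (complementary slackness).
Dual feasibility on the basic columns requires 1·y_ink + 3·y_paper = 30, 3·y_ink + 3·y_paper = 48.
→ y_ink = 9 and y_paper = 7.
Δz = y_paper·Δb = 7 × (-3) = -21, so new z* = 1716 − 21 = 1695.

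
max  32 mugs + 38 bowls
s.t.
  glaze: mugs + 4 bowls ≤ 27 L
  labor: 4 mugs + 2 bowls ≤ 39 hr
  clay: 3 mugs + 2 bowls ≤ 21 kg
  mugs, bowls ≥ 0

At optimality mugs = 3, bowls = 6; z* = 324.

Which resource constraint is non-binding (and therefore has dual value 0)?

glaze: 27/27 (binding)
labor: 24/39 (slack 15)
clay: 21/21 (binding)
By complementary slackness, a constraint with positive slack has shadow price 0 → labor.

labor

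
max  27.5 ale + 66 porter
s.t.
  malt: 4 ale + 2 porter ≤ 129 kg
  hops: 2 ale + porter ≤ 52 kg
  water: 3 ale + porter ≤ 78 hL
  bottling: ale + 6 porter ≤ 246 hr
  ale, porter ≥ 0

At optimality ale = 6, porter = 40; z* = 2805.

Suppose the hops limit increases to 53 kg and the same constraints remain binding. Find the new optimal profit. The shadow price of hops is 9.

Δb = 1, so new z* = 2805 + (9)·(1) = 2805 + 9 = 2814.

2814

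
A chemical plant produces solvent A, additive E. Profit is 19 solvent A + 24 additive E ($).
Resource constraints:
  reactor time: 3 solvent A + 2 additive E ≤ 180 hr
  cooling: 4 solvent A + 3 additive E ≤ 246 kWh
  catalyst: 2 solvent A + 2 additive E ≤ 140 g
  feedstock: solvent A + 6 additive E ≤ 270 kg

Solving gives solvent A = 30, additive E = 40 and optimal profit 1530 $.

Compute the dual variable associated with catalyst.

9

Binding: catalyst and feedstock. Non-binding: reactor time (10 unused), cooling (6 unused).
By complementary slackness, y = 0 for the non-binding constraints.
From A_Bᵀ y = c: 2·y_catalyst + 1·y_feedstock = 19; 2·y_catalyst + 6·y_feedstock = 24.
Solving: y_catalyst = 9, y_feedstock = 1.
Shadow price of catalyst = 9.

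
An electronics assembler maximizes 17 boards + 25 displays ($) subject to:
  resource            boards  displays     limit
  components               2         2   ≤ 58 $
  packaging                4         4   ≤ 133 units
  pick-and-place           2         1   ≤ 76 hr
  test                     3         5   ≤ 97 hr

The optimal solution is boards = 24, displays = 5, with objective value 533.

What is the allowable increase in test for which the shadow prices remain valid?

48

Binding constraints: components, test. The basis is B = [[2,2],[3,5]] with det 4.
Per unit increase in test, x* moves by d = (-0.5, 0.5).
The basis stays optimal until boards reaches 0; allowable increase = 48 hr.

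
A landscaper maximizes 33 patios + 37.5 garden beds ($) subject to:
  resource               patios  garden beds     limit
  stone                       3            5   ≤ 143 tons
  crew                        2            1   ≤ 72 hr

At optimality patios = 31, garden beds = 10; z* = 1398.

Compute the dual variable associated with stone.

Check each constraint at x*: stone 143/143 (tight); crew 72/72 (tight).
The binding rows give the dual system: 3·y_stone + 2·y_crew = 33 and 5·y_stone + 1·y_crew = 37.5.
→ y_stone = 6 and y_crew = 7.5.
Shadow price of stone = 6.

6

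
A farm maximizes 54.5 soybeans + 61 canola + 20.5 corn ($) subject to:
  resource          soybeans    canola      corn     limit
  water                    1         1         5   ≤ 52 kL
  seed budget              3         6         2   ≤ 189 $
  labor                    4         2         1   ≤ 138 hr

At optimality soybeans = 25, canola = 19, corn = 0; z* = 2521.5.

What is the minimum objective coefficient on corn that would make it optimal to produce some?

23

Binding: seed budget and labor. Non-binding: water (8 unused).
Since water is not tight, its dual is 0.
From A_Bᵀ y = c: 3·y_seed budget + 4·y_labor = 54.5; 6·y_seed budget + 2·y_labor = 61.
This yields shadow prices y_seed budget = 7.5, y_labor = 8.
corn enters the basis when its profit ≥ yᵀa₃ = 7.5·2 + 8·1 = 23.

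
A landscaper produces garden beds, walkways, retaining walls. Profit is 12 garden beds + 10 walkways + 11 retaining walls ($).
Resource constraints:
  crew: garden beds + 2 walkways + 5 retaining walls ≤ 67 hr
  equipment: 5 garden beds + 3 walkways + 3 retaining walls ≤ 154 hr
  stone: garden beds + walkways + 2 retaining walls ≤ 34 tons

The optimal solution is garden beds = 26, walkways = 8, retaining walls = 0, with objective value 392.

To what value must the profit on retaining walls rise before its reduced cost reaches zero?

Binding: equipment and stone. Non-binding: crew (25 unused).
By complementary slackness, y = 0 for the non-binding constraint.
Dual feasibility on the basic columns requires 5·y_equipment + 1·y_stone = 12, 3·y_equipment + 1·y_stone = 10.
→ y_equipment = 1 and y_stone = 7.
retaining walls enters the basis when its profit ≥ yᵀa₃ = 1·3 + 7·2 = 17.

17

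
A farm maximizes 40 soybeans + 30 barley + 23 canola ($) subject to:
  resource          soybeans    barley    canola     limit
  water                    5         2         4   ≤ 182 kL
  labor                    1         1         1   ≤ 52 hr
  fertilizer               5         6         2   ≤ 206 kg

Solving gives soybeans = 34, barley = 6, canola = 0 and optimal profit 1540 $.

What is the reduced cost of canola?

-2

Check each constraint at x*: water 182/182 (tight); labor 40/52 (slack 12); fertilizer 206/206 (tight).
Since labor is not tight, its dual is 0.
Dual feasibility on the basic columns requires 5·y_water + 5·y_fertilizer = 40, 2·y_water + 6·y_fertilizer = 30.
This yields shadow prices y_water = 4.5, y_fertilizer = 3.5.
Reduced cost of canola: c₃ − yᵀa₃ = 23 − (4.5·4 + 3.5·2) = 23 − 25 = -2.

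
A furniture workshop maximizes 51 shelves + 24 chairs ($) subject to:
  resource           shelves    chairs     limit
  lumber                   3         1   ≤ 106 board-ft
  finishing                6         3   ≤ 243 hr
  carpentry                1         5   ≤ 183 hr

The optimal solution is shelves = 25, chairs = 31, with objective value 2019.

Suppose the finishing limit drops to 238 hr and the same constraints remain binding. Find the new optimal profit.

At the optimum: lumber uses 106 of 106 (binding); finishing uses 243 of 243 (binding); carpentry uses 180 of 183 (slack = 3).
Since carpentry is not tight, its dual is 0.
The binding rows give the dual system: 3·y_lumber + 6·y_finishing = 51 and 1·y_lumber + 3·y_finishing = 24.
Solving: y_lumber = 3, y_finishing = 7.
Δz = y_finishing·Δb = 7 × (-5) = -35, so new z* = 2019 − 35 = 1984.

1984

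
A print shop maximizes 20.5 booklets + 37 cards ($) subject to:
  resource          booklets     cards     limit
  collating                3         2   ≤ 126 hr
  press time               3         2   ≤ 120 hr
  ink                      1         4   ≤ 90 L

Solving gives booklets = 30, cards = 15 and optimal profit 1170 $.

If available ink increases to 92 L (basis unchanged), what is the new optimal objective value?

At the optimum: collating uses 120 of 126 (slack = 6); press time uses 120 of 120 (binding); ink uses 90 of 90 (binding).
By complementary slackness, y = 0 for the non-binding constraint.
Dual feasibility on the basic columns requires 3·y_press time + 1·y_ink = 20.5, 2·y_press time + 4·y_ink = 37.
→ y_press time = 4.5 and y_ink = 7.
Δz = y_ink·Δb = 7 × (2) = 14, so new z* = 1170 + 14 = 1184.

1184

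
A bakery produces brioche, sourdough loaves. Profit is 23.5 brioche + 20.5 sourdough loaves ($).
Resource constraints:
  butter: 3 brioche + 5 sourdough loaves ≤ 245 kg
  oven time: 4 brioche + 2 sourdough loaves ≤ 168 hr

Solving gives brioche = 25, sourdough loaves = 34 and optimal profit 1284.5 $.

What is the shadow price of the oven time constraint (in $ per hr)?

At the optimum: butter uses 245 of 245 (binding); oven time uses 168 of 168 (binding).
Dual feasibility on the basic columns requires 3·y_butter + 4·y_oven time = 23.5, 5·y_butter + 2·y_oven time = 20.5.
Solving: y_butter = 2.5, y_oven time = 4.
Shadow price of oven time = 4.

4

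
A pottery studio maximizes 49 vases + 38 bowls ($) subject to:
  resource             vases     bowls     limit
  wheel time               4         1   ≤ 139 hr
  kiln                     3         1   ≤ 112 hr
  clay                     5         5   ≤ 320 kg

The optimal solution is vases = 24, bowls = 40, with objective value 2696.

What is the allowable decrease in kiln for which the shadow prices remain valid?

Binding constraints: kiln, clay. The basis is B = [[3,1],[5,5]] with det 10.
Per unit decrease in kiln, x* moves by d = (-0.5, 0.5).
The basis stays optimal until vases reaches 0; allowable decrease = 48 hr.

48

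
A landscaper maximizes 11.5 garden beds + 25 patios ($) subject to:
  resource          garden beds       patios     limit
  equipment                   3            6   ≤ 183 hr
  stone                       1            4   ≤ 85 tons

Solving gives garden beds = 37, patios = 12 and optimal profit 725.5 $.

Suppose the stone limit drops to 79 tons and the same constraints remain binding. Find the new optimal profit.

At the optimum: equipment uses 183 of 183 (binding); stone uses 85 of 85 (binding).
From A_Bᵀ y = c: 3·y_equipment + 1·y_stone = 11.5; 6·y_equipment + 4·y_stone = 25.
This yields shadow prices y_equipment = 3.5, y_stone = 1.
Δz = y_stone·Δb = 1 × (-6) = -6, so new z* = 725.5 − 6 = 719.5.

719.5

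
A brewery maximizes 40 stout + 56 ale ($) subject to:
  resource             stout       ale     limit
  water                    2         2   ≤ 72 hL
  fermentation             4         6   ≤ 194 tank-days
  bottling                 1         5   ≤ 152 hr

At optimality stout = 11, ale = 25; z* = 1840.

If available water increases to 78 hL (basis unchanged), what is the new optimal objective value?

At the optimum: water uses 72 of 72 (binding); fermentation uses 194 of 194 (binding); bottling uses 136 of 152 (slack = 16).
By complementary slackness, y = 0 for the non-binding constraint.
The binding rows give the dual system: 2·y_water + 4·y_fermentation = 40 and 2·y_water + 6·y_fermentation = 56.
→ y_water = 4 and y_fermentation = 8.
Δz = y_water·Δb = 4 × (6) = 24, so new z* = 1840 + 24 = 1864.

1864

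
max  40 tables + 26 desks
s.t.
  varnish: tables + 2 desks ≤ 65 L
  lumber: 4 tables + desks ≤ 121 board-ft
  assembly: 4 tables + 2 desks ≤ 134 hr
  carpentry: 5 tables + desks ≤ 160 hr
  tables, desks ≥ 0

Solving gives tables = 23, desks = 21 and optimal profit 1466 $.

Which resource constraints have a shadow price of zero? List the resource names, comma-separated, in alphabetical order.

varnish: 65/65 (binding)
lumber: 113/121 (slack 8)
assembly: 134/134 (binding)
carpentry: 136/160 (slack 24)
By complementary slackness, a constraint with positive slack has shadow price 0 → carpentry, lumber.

carpentry, lumber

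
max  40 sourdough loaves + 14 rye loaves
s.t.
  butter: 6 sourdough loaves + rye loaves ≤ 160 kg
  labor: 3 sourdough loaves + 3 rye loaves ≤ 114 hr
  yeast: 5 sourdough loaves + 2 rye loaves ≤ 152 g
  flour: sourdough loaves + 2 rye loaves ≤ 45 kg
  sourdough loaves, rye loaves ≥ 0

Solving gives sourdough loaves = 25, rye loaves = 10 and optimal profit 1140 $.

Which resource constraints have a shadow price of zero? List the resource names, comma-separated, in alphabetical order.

labor, yeast

butter: 160/160 (binding)
labor: 105/114 (slack 9)
yeast: 145/152 (slack 7)
flour: 45/45 (binding)
By complementary slackness, a constraint with positive slack has shadow price 0 → labor, yeast.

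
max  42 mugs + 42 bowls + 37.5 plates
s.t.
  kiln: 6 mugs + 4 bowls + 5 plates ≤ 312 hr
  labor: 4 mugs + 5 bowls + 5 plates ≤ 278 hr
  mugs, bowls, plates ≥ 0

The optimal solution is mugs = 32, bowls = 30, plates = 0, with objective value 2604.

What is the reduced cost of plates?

-7.5

At the optimum: kiln uses 312 of 312 (binding); labor uses 278 of 278 (binding).
Dual feasibility on the basic columns requires 6·y_kiln + 4·y_labor = 42, 4·y_kiln + 5·y_labor = 42.
This yields shadow prices y_kiln = 3, y_labor = 6.
Reduced cost of plates: c₃ − yᵀa₃ = 37.5 − (3·5 + 6·5) = 37.5 − 45 = -7.5.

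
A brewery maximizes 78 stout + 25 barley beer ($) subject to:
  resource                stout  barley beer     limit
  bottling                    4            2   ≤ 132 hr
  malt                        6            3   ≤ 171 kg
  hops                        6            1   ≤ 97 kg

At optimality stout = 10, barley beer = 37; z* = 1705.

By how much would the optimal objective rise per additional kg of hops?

7

Check each constraint at x*: bottling 114/132 (slack 18); malt 171/171 (tight); hops 97/97 (tight).
Slack constraints have shadow price 0 (complementary slackness).
From A_Bᵀ y = c: 6·y_malt + 6·y_hops = 78; 3·y_malt + 1·y_hops = 25.
This yields shadow prices y_malt = 6, y_hops = 7.
Shadow price of hops = 7.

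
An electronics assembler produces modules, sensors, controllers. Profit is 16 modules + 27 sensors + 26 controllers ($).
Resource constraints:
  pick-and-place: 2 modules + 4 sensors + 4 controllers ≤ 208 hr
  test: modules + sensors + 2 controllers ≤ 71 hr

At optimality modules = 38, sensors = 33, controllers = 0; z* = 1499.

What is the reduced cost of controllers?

-6

Both pick-and-place and test are binding at x*.
Dual feasibility on the basic columns requires 2·y_pick-and-place + 1·y_test = 16, 4·y_pick-and-place + 1·y_test = 27.
→ y_pick-and-place = 5.5 and y_test = 5.
Reduced cost of controllers: c₃ − yᵀa₃ = 26 − (5.5·4 + 5·2) = 26 − 32 = -6.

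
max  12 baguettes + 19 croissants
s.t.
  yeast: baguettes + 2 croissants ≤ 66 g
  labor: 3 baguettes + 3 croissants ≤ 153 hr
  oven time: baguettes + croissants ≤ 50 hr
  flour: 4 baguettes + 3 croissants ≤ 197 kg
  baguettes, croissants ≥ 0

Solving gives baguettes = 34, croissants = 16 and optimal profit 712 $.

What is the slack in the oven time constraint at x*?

0

oven time used = 1·34 + 1·16 = 50; slack = 50 − 50 = 0.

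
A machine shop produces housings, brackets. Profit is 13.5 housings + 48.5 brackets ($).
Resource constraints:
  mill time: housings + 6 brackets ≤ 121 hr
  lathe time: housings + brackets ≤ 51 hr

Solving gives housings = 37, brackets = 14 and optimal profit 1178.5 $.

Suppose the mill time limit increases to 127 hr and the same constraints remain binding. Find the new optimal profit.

1220.5

Both mill time and lathe time are binding at x*.
From A_Bᵀ y = c: 1·y_mill time + 1·y_lathe time = 13.5; 6·y_mill time + 1·y_lathe time = 48.5.
→ y_mill time = 7 and y_lathe time = 6.5.
Δz = y_mill time·Δb = 7 × (6) = 42, so new z* = 1178.5 + 42 = 1220.5.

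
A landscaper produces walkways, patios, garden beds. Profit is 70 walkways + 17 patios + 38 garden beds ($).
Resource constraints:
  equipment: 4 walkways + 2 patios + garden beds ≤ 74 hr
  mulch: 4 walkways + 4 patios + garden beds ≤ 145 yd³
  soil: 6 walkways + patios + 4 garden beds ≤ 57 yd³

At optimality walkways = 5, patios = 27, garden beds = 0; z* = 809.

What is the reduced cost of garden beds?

-2

Binding: equipment and soil. Non-binding: mulch (17 unused).
Since mulch is not tight, its dual is 0.
From A_Bᵀ y = c: 4·y_equipment + 6·y_soil = 70; 2·y_equipment + 1·y_soil = 17.
Solving: y_equipment = 4, y_soil = 9.
Reduced cost of garden beds: c₃ − yᵀa₃ = 38 − (4·1 + 9·4) = 38 − 40 = -2.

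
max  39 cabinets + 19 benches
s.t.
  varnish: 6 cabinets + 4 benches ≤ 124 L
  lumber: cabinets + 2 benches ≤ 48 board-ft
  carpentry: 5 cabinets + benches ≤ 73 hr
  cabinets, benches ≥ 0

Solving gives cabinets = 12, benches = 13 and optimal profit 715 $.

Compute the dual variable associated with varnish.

At the optimum: varnish uses 124 of 124 (binding); lumber uses 38 of 48 (slack = 10); carpentry uses 73 of 73 (binding).
By complementary slackness, y = 0 for the non-binding constraint.
From A_Bᵀ y = c: 6·y_varnish + 5·y_carpentry = 39; 4·y_varnish + 1·y_carpentry = 19.
Solving: y_varnish = 4, y_carpentry = 3.
Shadow price of varnish = 4.

4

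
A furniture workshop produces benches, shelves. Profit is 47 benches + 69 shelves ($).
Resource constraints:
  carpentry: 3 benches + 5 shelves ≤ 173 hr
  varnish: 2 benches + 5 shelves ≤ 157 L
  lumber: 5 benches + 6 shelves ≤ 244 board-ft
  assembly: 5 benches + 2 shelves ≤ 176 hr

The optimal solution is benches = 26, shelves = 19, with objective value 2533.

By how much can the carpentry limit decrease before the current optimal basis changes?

2.8

Binding constraints: carpentry, lumber. The basis is B = [[3,5],[5,6]] with det -7.
Per unit decrease in carpentry, x* moves by d = (0.8571, -0.7143).
The basis stays optimal until assembly becomes binding; allowable decrease = 2.8 hr.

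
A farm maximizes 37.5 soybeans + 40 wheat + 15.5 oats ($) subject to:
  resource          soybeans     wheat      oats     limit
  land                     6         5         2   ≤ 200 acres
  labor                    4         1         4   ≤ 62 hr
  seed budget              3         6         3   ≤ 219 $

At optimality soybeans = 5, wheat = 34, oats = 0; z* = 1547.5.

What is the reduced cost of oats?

-2

Check each constraint at x*: land 200/200 (tight); labor 54/62 (slack 8); seed budget 219/219 (tight).
Since labor is not tight, its dual is 0.
Dual feasibility on the basic columns requires 6·y_land + 3·y_seed budget = 37.5, 5·y_land + 6·y_seed budget = 40.
This yields shadow prices y_land = 5, y_seed budget = 2.5.
Reduced cost of oats: c₃ − yᵀa₃ = 15.5 − (5·2 + 2.5·3) = 15.5 − 17.5 = -2.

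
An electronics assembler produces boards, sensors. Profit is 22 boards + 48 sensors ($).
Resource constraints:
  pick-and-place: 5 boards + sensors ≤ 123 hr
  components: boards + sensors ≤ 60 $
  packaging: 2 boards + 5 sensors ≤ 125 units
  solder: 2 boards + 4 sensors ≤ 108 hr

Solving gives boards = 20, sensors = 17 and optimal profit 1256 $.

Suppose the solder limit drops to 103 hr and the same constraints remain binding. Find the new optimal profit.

1221

Binding: packaging and solder. Non-binding: pick-and-place (6 unused), components (23 unused).
By complementary slackness, y = 0 for the non-binding constraints.
Dual feasibility on the basic columns requires 2·y_packaging + 2·y_solder = 22, 5·y_packaging + 4·y_solder = 48.
This yields shadow prices y_packaging = 4, y_solder = 7.
Δz = y_solder·Δb = 7 × (-5) = -35, so new z* = 1256 − 35 = 1221.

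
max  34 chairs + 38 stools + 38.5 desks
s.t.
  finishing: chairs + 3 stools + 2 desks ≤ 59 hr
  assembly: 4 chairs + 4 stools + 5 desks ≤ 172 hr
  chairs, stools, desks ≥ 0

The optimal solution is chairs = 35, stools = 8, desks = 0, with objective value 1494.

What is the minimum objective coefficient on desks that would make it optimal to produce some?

Both finishing and assembly are binding at x*.
The binding rows give the dual system: 1·y_finishing + 4·y_assembly = 34 and 3·y_finishing + 4·y_assembly = 38.
Solving: y_finishing = 2, y_assembly = 8.
desks enters the basis when its profit ≥ yᵀa₃ = 2·2 + 8·5 = 44.

44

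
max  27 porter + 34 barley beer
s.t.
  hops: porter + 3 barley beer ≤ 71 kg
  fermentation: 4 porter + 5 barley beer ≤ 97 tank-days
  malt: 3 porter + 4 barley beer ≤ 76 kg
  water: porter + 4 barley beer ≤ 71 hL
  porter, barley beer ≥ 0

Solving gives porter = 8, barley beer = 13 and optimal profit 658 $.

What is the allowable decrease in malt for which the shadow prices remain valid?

3.25

Binding constraints: fermentation, malt. The basis is B = [[4,5],[3,4]] with det 1.
Per unit decrease in malt, x* moves by d = (5, -4).
The basis stays optimal until barley beer reaches 0; allowable decrease = 3.25 kg.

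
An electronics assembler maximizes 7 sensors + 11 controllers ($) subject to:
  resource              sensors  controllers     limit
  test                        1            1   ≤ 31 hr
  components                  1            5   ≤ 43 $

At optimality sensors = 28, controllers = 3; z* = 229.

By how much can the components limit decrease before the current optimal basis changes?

Binding constraints: test, components. The basis is B = [[1,1],[1,5]] with det 4.
Per unit decrease in components, x* moves by d = (0.25, -0.25).
The basis stays optimal until controllers reaches 0; allowable decrease = 12 $.

12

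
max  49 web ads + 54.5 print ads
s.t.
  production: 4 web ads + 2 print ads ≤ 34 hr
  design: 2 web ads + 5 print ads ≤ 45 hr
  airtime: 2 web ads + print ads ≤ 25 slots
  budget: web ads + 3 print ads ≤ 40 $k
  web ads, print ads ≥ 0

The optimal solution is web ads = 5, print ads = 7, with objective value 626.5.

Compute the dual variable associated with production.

Binding: production and design. Non-binding: airtime (8 unused), budget (14 unused).
Since airtime, budget are not tight, their duals are 0.
Dual feasibility on the basic columns requires 4·y_production + 2·y_design = 49, 2·y_production + 5·y_design = 54.5.
This yields shadow prices y_production = 8.5, y_design = 7.5.
Shadow price of production = 8.5.

8.5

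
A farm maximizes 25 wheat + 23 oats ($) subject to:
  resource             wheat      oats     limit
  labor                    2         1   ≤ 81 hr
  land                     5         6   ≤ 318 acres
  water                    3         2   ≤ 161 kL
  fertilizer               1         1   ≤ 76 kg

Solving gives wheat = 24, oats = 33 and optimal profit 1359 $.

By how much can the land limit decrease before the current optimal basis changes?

115.5

Binding constraints: labor, land. The basis is B = [[2,1],[5,6]] with det 7.
Per unit decrease in land, x* moves by d = (0.1429, -0.2857).
The basis stays optimal until oats reaches 0; allowable decrease = 115.5 acres.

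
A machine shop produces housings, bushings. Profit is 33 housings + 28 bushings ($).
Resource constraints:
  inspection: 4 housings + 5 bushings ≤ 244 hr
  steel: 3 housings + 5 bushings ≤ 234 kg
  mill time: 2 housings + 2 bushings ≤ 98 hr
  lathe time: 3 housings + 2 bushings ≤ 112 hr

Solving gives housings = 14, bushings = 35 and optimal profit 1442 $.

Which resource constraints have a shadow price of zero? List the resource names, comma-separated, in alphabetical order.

inspection, steel

inspection: 231/244 (slack 13)
steel: 217/234 (slack 17)
mill time: 98/98 (binding)
lathe time: 112/112 (binding)
By complementary slackness, a constraint with positive slack has shadow price 0 → inspection, steel.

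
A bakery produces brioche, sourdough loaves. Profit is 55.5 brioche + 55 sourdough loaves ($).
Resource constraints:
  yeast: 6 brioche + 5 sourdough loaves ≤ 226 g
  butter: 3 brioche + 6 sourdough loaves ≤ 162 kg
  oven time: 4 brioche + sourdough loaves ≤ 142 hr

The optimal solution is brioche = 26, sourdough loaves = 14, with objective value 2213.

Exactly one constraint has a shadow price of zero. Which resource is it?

oven time

yeast: 226/226 (binding)
butter: 162/162 (binding)
oven time: 118/142 (slack 24)
By complementary slackness, a constraint with positive slack has shadow price 0 → oven time.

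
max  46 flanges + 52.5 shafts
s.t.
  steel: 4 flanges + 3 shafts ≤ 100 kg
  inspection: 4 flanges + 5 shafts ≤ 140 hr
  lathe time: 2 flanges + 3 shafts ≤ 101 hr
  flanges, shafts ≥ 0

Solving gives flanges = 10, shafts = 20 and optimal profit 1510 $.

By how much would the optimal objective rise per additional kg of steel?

2.5

At the optimum: steel uses 100 of 100 (binding); inspection uses 140 of 140 (binding); lathe time uses 80 of 101 (slack = 21).
Slack constraints have shadow price 0 (complementary slackness).
From A_Bᵀ y = c: 4·y_steel + 4·y_inspection = 46; 3·y_steel + 5·y_inspection = 52.5.
Solving: y_steel = 2.5, y_inspection = 9.
Shadow price of steel = 2.5.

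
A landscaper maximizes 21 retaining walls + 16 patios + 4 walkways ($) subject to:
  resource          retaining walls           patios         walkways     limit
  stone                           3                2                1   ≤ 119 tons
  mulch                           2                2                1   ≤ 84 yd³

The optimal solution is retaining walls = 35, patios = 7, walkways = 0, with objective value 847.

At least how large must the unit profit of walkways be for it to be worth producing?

8

At the optimum: stone uses 119 of 119 (binding); mulch uses 84 of 84 (binding).
The binding rows give the dual system: 3·y_stone + 2·y_mulch = 21 and 2·y_stone + 2·y_mulch = 16.
Solving: y_stone = 5, y_mulch = 3.
walkways enters the basis when its profit ≥ yᵀa₃ = 5·1 + 3·1 = 8.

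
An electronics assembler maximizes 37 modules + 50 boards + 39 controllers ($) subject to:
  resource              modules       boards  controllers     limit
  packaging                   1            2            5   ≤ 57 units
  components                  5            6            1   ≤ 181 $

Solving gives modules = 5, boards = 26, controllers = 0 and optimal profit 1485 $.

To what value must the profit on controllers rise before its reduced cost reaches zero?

At the optimum: packaging uses 57 of 57 (binding); components uses 181 of 181 (binding).
From A_Bᵀ y = c: 1·y_packaging + 5·y_components = 37; 2·y_packaging + 6·y_components = 50.
This yields shadow prices y_packaging = 7, y_components = 6.
controllers enters the basis when its profit ≥ yᵀa₃ = 7·5 + 6·1 = 41.

41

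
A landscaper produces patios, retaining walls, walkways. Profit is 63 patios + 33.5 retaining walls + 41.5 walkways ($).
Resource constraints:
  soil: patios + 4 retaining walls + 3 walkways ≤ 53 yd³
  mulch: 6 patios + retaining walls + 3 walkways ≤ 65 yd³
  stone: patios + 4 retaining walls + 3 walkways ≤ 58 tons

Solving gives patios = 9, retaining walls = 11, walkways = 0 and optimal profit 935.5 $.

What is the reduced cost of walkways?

Check each constraint at x*: soil 53/53 (tight); mulch 65/65 (tight); stone 53/58 (slack 5).
Slack constraints have shadow price 0 (complementary slackness).
The binding rows give the dual system: 1·y_soil + 6·y_mulch = 63 and 4·y_soil + 1·y_mulch = 33.5.
→ y_soil = 6 and y_mulch = 9.5.
Reduced cost of walkways: c₃ − yᵀa₃ = 41.5 − (6·3 + 9.5·3) = 41.5 − 46.5 = -5.

-5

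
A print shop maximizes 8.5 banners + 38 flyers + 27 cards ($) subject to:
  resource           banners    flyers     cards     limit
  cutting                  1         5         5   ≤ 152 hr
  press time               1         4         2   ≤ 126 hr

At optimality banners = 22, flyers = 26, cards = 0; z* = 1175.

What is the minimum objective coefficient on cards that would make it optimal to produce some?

29

Check each constraint at x*: cutting 152/152 (tight); press time 126/126 (tight).
The binding rows give the dual system: 1·y_cutting + 1·y_press time = 8.5 and 5·y_cutting + 4·y_press time = 38.
This yields shadow prices y_cutting = 4, y_press time = 4.5.
cards enters the basis when its profit ≥ yᵀa₃ = 4·5 + 4.5·2 = 29.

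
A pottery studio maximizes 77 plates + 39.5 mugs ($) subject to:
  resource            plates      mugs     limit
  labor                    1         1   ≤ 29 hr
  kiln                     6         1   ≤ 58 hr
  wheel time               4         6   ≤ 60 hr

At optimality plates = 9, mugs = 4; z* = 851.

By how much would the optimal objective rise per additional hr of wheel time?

5

At the optimum: labor uses 13 of 29 (slack = 16); kiln uses 58 of 58 (binding); wheel time uses 60 of 60 (binding).
Slack constraints have shadow price 0 (complementary slackness).
Dual feasibility on the basic columns requires 6·y_kiln + 4·y_wheel time = 77, 1·y_kiln + 6·y_wheel time = 39.5.
→ y_kiln = 9.5 and y_wheel time = 5.
Shadow price of wheel time = 5.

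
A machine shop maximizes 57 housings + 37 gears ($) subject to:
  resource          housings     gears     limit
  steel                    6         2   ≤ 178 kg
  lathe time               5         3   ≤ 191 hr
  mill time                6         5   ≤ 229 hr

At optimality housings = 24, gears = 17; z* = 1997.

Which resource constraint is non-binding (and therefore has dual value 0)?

lathe time

steel: 178/178 (binding)
lathe time: 171/191 (slack 20)
mill time: 229/229 (binding)
By complementary slackness, a constraint with positive slack has shadow price 0 → lathe time.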